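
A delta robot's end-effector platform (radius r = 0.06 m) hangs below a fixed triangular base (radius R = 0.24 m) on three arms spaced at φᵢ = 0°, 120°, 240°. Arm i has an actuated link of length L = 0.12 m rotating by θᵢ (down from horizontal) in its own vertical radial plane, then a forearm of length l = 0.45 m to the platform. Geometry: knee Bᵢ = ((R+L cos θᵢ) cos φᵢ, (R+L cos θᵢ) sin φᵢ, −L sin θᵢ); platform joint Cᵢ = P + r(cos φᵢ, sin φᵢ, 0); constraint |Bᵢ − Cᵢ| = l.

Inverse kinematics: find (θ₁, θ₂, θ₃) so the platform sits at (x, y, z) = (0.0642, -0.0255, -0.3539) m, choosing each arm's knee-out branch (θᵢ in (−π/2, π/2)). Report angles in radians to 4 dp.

arm 1 (φ=0.0°): x'=0.0642, y'=-0.0255
  e−x'=0.1158;  (l²−L²−(e−x')²−y'²−z²)/2L = 0.2033
  √(A²+B²)=0.3724;  θ1 = -1.2546+0.9932 ≈ -0.2614
rotate P by −φ2: (-0.0542, -0.0428, -0.3539)
  A=0.2342, B=-0.3539, C=(l²−L²−A²−y'²−z²)/(2L)=0.0257
  θ2 = atan2(B,A) + arccos(C/0.4244) = 0.5239
φ3=240.0° → target in arm frame (-0.0100, 0.0683)
  A cos θ + B sin θ = C:  0.1900·cos θ + -0.3539·sin θ = 0.0920
  θ3 = atan2(B,A) + arccos(C/0.4017) = 0.2617

θ₁ = -0.2614, θ₂ = 0.5239, θ₃ = 0.2617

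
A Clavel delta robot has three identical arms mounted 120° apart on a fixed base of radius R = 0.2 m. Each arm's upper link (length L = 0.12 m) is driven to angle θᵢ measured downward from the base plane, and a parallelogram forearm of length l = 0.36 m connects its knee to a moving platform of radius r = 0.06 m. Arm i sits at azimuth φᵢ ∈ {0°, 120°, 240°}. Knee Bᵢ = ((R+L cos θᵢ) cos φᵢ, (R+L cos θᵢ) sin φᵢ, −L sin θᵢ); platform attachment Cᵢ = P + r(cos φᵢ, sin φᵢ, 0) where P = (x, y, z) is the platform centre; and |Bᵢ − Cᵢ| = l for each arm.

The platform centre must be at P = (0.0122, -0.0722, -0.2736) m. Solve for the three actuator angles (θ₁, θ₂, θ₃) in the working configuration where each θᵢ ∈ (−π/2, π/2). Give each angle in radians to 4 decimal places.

θ₁ = 0.1746, θ₂ = 0.6979, θ₃ = -0.1750

rotate P by −φ1: (0.0122, -0.0722, -0.2736)
  A cos θ + B sin θ = C:  0.1278·cos θ + -0.2736·sin θ = 0.0783
  γ=atan2(-0.2736,0.1278)=-1.1338;  ψ=arccos(0.2594)=1.3084;  θ1=γ+ψ≈0.1746
arm 2 (φ=120.0°): x'=-0.0686, y'=0.0255
  e−x'=0.2086;  (l²−L²−(e−x')²−y'²−z²)/2L = -0.0160
  √(A²+B²)=0.3441;  θ2 = -0.9193+1.6172 ≈ 0.6979
rotate P by −φ3: (0.0564, 0.0467, -0.2736)
  A cos θ + B sin θ = C:  0.0836·cos θ + -0.2736·sin θ = 0.1299
  γ=atan2(-0.2736,0.0836)=-1.2743;  ψ=arccos(0.4541)=1.0994;  θ3=γ+ψ≈-0.1750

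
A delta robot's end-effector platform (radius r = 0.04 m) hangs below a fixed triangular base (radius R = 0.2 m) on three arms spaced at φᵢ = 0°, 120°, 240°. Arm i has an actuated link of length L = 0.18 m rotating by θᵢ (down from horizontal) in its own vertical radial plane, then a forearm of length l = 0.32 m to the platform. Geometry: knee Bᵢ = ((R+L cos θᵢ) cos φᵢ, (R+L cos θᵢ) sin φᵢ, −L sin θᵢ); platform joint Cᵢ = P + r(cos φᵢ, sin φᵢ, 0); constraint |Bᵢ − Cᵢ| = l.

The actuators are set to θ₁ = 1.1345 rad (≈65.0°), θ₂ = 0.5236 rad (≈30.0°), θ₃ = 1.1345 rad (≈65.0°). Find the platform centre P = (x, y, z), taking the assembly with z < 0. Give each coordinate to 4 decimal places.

arm 1 at φ=0.0°: ρ1 = 0.2361;  centre 1 = (0.2361, 0.0000, -0.1631)
φ2=120.0°: virtual centre (-0.1579, 0.2736, -0.0900), radius l
φ3=240.0°: virtual centre (-0.1180, -0.2044, -0.1631), radius l
|centre ₂|²−|centre ₁|² = 0.0255;  |centre ₃|²−|centre ₁|² = 0.0000
plane₁₂: -0.7880x+0.5471y+0.1463z = 0.0255
det = 0.7097;  x = -0.0147+0.0843z,  y = 0.0255+-0.1460z
quadratic in z: (1.0284)z²+(0.2766)z+(-0.0122)=0, √Δ=0.3562 → z ∈ {-0.3076, 0.0387}; z = -0.3076 (taking z<0)
x = -0.0406, y = 0.0704

(-0.0406, 0.0704, -0.3076)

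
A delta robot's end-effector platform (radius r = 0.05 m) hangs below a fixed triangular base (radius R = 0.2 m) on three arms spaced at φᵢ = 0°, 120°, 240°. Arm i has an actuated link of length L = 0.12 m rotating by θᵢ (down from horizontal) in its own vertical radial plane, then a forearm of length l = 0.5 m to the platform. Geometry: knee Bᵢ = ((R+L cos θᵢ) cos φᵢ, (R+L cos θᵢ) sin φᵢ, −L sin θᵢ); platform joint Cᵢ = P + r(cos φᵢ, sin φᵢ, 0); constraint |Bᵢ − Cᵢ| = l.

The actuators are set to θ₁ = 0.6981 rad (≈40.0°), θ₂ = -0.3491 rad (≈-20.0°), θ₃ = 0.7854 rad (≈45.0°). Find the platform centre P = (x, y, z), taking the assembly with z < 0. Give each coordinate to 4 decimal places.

arm 1 at φ=0.0°: ρ1 = 0.2419;  O1 = (0.2419, 0.0000, -0.0771)
O2 = (0.2628·cos120.0°, 0.2628·sin120.0°, 0.0410) = (-0.1314, 0.2276, 0.0410)
O3 = (0.2349·cos240.0°, 0.2349·sin240.0°, -0.0849) = (-0.1174, -0.2034, -0.0849)
|O₂|²−|O₁|² = 0.0063;  |O₃|²−|O₁|² = -0.0021
plane₁₂: -0.7466x+0.4551y+0.2364z = 0.0063
det = 0.6308;  x = -0.0025+0.1413z,  y = 0.0096+-0.2876z
sphere 1 gives Az²+Bz+C=0 with A=1.1027, B=0.0797, C=-0.1842;  B²−4AC=0.8188;  roots -0.4464, 0.3742;  negative root z = -0.4464
x = -0.0656, y = 0.1380

(-0.0656, 0.1380, -0.4464)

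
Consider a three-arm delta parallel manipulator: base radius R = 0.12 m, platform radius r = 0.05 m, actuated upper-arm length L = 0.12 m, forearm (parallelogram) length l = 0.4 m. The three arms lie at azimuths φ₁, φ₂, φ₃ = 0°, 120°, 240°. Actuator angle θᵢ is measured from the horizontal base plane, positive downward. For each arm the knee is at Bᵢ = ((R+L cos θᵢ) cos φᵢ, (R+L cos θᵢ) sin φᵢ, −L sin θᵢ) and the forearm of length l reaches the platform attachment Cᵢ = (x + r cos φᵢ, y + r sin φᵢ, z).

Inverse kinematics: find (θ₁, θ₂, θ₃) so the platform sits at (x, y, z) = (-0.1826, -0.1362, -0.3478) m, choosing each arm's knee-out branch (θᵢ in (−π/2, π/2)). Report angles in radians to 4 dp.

θ₁ = 1.2219, θ₂ = 0.6982, θ₃ = -0.3490

arm 1 (φ=0.0°): x'=-0.1826, y'=-0.1362
  e−x'=0.2526;  (l²−L²−(e−x')²−y'²−z²)/2L = -0.2405
  √(A²+B²)=0.4299;  θ1 = -0.9426+2.1646 ≈ 1.2219
arm 2 (φ=120.0°): x'=-0.0267, y'=0.2262
  A=0.0967, B=-0.3478, C=(l²−L²−A²−y'²−z²)/(2L)=-0.1495
  θ2 = atan2(B,A) + arccos(C/0.3610) = 0.6982
rotate P by −φ3: (0.2093, -0.0900, -0.3478)
  e−x'=-0.1393;  (l²−L²−(e−x')²−y'²−z²)/2L = -0.0119
  θ3 = atan2(B,A) + arccos(C/0.3746) = -0.3490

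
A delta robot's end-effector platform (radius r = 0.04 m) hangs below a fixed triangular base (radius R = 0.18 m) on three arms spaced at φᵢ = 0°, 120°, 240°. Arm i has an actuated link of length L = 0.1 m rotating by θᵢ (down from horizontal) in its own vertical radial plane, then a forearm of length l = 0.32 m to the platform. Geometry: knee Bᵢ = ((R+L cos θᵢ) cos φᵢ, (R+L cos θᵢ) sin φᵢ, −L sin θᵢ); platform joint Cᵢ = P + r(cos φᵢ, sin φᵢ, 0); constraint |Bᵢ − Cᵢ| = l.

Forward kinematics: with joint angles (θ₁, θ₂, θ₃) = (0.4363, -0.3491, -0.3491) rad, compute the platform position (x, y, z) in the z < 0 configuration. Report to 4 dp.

(-0.0460, 0.0000, -0.2031)

φ1=0.0°: virtual centre (0.2306, 0.0000, -0.0423), radius l
arm 2 at φ=120.0°: ρ2 = 0.2340;  centre 2 = (-0.1170, 0.2026, 0.0342)
φ3=240.0°: virtual centre (-0.1170, -0.2026, 0.0342), radius l
subtract pairs → two planes through P
linear system: -0.6952x+0.4052y = 0.0009−0.1529z; -0.6952x+-0.4052y = 0.0009−0.1529z
det = 0.5635;  x = -0.0013+0.2200z,  y = 0.0000+0.0000z
quadratic in z: (1.0484)z²+(-0.0175)z+(-0.0468)=0, √Δ=0.4434 → z ∈ {-0.2031, 0.2198}; z = -0.2031 (taking z<0)
x = -0.0460, y = 0.0000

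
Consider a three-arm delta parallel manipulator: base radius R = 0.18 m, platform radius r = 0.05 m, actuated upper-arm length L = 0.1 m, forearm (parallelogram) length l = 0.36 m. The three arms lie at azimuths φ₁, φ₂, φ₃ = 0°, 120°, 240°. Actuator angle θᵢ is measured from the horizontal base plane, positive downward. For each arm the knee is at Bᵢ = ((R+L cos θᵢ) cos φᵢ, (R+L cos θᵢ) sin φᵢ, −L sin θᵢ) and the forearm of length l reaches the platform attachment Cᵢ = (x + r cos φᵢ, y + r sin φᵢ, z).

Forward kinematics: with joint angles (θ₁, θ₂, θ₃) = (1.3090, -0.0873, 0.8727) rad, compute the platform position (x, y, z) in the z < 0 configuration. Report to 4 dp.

(-0.1024, 0.0849, -0.3325)

S1 = (0.1559·cos0.0°, 0.1559·sin0.0°, -0.0966) = (0.1559, 0.0000, -0.0966)
S2 = (0.2296·cos120.0°, 0.2296·sin120.0°, 0.0087) = (-0.1148, 0.1989, 0.0087)
φ3=240.0°: virtual centre (-0.0971, -0.1682, -0.0766), radius l
eliminate P² terms by subtracting sphere 1 from 2 and 3
plane₁₂: -0.5414x+0.3977y+0.2106z = 0.0192
det = 0.3834;  x = -0.0272+0.2263z,  y = 0.0112+-0.2215z
quadratic in z: (1.1003)z²+(0.1054)z+(-0.0866)=0, √Δ=0.6264 → z ∈ {-0.3325, 0.2368}; z = -0.3325 (taking z<0)
x = -0.1024, y = 0.0849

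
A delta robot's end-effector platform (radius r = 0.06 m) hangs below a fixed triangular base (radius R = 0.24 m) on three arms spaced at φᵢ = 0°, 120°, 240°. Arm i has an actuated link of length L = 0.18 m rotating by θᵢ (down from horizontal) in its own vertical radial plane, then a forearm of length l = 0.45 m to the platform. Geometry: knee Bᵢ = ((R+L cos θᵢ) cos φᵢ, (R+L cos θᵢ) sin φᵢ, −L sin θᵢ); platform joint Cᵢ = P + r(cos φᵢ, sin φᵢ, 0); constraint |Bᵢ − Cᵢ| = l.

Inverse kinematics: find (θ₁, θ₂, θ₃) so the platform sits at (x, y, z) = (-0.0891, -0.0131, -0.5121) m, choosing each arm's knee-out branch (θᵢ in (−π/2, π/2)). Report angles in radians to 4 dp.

rotate P by −φ1: (-0.0891, -0.0131, -0.5121)
  A cos θ + B sin θ = C:  0.2691·cos θ + -0.5121·sin θ = -0.4576
  γ=atan2(-0.5121,0.2691)=-1.0870;  ψ=arccos(-0.7910)=2.4832;  θ1=γ+ψ≈1.3963
rotate P by −φ2: (0.0332, 0.0837, -0.5121)
  e−x'=0.1468;  (l²−L²−(e−x')²−y'²−z²)/2L = -0.3353
  γ=atan2(-0.5121,0.1468)=-1.2916;  ψ=arccos(-0.6294)=2.2516;  θ2=γ+ψ≈0.9599
arm 3 (φ=240.0°): x'=0.0559, y'=-0.0706
  A=0.1241, B=-0.5121, C=(l²−L²−A²−y'²−z²)/(2L)=-0.3126
  γ=atan2(-0.5121,0.1241)=-1.3330;  ψ=arccos(-0.5932)=2.2059;  θ3=γ+ψ≈0.8728

θ₁ = 1.3963, θ₂ = 0.9599, θ₃ = 0.8728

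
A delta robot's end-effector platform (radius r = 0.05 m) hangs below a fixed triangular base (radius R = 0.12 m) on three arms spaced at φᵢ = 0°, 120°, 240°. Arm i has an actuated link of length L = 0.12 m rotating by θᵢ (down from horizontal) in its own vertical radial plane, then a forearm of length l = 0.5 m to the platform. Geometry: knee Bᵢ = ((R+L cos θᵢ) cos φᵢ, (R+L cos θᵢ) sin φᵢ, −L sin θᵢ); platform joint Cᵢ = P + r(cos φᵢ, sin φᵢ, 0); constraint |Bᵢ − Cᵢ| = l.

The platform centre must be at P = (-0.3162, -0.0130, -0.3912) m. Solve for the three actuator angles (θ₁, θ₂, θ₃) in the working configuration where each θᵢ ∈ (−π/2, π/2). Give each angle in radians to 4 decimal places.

φ1=0.0° → target in arm frame (-0.3162, -0.0130)
  e−x'=0.3862;  (l²−L²−(e−x')²−y'²−z²)/2L = -0.2782
  θ1 = atan2(B,A) + arccos(C/0.5497) = 1.3095
rotate P by −φ2: (0.1468, 0.2803, -0.3912)
  e−x'=-0.0768;  (l²−L²−(e−x')²−y'²−z²)/2L = -0.0080
  √(A²+B²)=0.3987;  θ2 = -1.7648+1.5910 ≈ -0.1738
rotate P by −φ3: (0.1694, -0.2673, -0.3912)
  A=-0.0994, B=-0.3912, C=(l²−L²−A²−y'²−z²)/(2L)=0.0051
  γ=atan2(-0.3912,-0.0994)=-1.8195;  ψ=arccos(0.0126)=1.5582;  θ3=γ+ψ≈-0.2613

θ₁ = 1.3095, θ₂ = -0.1738, θ₃ = -0.2613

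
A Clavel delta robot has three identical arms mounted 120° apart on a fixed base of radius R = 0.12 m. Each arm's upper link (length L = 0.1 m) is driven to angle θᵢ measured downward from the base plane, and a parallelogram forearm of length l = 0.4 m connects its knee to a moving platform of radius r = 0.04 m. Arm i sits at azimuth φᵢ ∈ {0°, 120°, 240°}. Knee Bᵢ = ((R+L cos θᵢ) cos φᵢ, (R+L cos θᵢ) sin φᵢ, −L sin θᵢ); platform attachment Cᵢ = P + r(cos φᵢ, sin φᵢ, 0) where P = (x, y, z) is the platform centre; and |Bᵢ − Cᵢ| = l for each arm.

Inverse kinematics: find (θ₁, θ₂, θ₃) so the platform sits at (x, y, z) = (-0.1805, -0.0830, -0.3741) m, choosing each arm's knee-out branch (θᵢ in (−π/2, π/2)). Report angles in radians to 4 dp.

rotate P by −φ1: (-0.1805, -0.0830, -0.3741)
  A cos θ + B sin θ = C:  0.2605·cos θ + -0.3741·sin θ = -0.3235
  √(A²+B²)=0.4559;  θ1 = -0.9625+2.3598 ≈ 1.3973
rotate P by −φ2: (0.0184, 0.1978, -0.3741)
  e−x'=0.0616;  (l²−L²−(e−x')²−y'²−z²)/2L = -0.1644
  γ=atan2(-0.3741,0.0616)=-1.4075;  ψ=arccos(-0.4336)=2.0193;  θ2=γ+ψ≈0.6118
rotate P by −φ3: (0.1621, -0.1148, -0.3741)
  A cos θ + B sin θ = C:  -0.0821·cos θ + -0.3741·sin θ = -0.0494
  √(A²+B²)=0.3830;  θ3 = -1.7869+1.7001 ≈ -0.0868

θ₁ = 1.3973, θ₂ = 0.6118, θ₃ = -0.0868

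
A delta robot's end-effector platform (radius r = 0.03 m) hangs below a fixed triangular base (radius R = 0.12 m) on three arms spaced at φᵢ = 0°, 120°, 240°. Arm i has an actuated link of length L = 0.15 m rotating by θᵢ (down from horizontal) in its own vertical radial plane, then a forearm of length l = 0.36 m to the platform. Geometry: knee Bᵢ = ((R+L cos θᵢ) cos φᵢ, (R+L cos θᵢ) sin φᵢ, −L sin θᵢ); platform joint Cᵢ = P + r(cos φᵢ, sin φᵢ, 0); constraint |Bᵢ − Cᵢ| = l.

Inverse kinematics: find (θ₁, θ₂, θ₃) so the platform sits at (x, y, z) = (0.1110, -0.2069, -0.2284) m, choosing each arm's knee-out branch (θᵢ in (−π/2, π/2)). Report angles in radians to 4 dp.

θ₁ = -0.2623, θ₂ = 1.3960, θ₃ = -0.3495

arm 1 (φ=0.0°): x'=0.1110, y'=-0.2069
  e−x'=-0.0210;  (l²−L²−(e−x')²−y'²−z²)/2L = 0.0389
  γ=atan2(-0.2284,-0.0210)=-1.6625;  ψ=arccos(0.1698)=1.4002;  θ1=γ+ψ≈-0.2623
arm 2 (φ=120.0°): x'=-0.2347, y'=0.0073
  A cos θ + B sin θ = C:  0.3247·cos θ + -0.2284·sin θ = -0.1685
  √(A²+B²)=0.3970;  θ2 = -0.6130+2.0091 ≈ 1.3960
φ3=240.0° → target in arm frame (0.1237, 0.1996)
  A cos θ + B sin θ = C:  -0.0337·cos θ + -0.2284·sin θ = 0.0466
  √(A²+B²)=0.2309;  θ3 = -1.7172+1.3677 ≈ -0.3495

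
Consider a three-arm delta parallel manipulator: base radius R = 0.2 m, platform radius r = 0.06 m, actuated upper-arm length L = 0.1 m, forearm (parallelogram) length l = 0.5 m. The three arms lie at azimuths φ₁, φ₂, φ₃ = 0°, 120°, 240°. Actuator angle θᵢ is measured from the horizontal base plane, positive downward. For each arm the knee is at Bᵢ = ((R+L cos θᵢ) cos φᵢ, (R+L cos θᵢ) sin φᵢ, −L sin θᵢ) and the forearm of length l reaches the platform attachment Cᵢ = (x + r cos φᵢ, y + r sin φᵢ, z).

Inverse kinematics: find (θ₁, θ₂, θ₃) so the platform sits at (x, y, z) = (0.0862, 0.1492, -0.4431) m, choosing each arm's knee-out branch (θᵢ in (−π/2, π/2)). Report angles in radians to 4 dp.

φ1=0.0° → target in arm frame (0.0862, 0.1492)
  A=0.0538, B=-0.4431, C=(l²−L²−A²−y'²−z²)/(2L)=0.0925
  γ=atan2(-0.4431,0.0538)=-1.4500;  ψ=arccos(0.2073)=1.3620;  θ1=γ+ψ≈-0.0880
arm 2 (φ=120.0°): x'=0.0861, y'=-0.1493
  e−x'=0.0539;  (l²−L²−(e−x')²−y'²−z²)/2L = 0.0924
  √(A²+B²)=0.4464;  θ2 = -1.4498+1.3623 ≈ -0.0875
arm 3 (φ=240.0°): x'=-0.1723, y'=0.0001
  A cos θ + B sin θ = C:  0.3123·cos θ + -0.4431·sin θ = -0.2694
  γ=atan2(-0.4431,0.3123)=-0.9568;  ψ=arccos(-0.4969)=2.0908;  θ3=γ+ψ≈1.1340

θ₁ = -0.0880, θ₂ = -0.0875, θ₃ = 1.1340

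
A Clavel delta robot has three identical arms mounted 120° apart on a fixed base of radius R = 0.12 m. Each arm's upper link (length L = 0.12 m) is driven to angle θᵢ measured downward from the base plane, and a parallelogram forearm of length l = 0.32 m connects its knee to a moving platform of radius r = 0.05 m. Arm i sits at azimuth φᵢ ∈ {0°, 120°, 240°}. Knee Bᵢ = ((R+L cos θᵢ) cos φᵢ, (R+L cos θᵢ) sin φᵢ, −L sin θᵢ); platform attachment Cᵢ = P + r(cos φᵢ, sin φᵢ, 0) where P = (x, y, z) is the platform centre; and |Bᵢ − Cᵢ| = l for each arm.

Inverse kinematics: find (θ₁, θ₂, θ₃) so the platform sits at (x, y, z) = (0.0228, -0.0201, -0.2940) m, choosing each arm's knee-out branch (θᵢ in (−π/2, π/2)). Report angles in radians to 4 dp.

θ₁ = 0.1741, θ₂ = 0.4359, θ₃ = 0.2617

arm 1 (φ=0.0°): x'=0.0228, y'=-0.0201
  A cos θ + B sin θ = C:  0.0472·cos θ + -0.2940·sin θ = -0.0044
  γ=atan2(-0.2940,0.0472)=-1.4116;  ψ=arccos(-0.0149)=1.5857;  θ1=γ+ψ≈0.1741
rotate P by −φ2: (-0.0288, -0.0097, -0.2940)
  A=0.0988, B=-0.2940, C=(l²−L²−A²−y'²−z²)/(2L)=-0.0346
  θ2 = atan2(B,A) + arccos(C/0.3102) = 0.4359
rotate P by −φ3: (0.0060, 0.0298, -0.2940)
  e−x'=0.0640;  (l²−L²−(e−x')²−y'²−z²)/2L = -0.0142
  θ3 = atan2(B,A) + arccos(C/0.3009) = 0.2617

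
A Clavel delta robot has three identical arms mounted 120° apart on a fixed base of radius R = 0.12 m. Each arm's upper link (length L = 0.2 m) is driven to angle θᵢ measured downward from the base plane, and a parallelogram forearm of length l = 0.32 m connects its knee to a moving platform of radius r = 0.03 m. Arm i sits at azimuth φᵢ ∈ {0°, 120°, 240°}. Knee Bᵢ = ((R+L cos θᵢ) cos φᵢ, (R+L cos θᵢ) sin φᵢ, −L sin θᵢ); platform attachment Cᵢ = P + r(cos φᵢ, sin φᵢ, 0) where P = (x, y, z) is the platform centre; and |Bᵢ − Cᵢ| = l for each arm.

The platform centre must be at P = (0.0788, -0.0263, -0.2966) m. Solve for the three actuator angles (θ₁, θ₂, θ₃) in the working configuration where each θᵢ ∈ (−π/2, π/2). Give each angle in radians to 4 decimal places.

rotate P by −φ1: (0.0788, -0.0263, -0.2966)
  e−x'=0.0112;  (l²−L²−(e−x')²−y'²−z²)/2L = -0.0660
  θ1 = atan2(B,A) + arccos(C/0.2968) = 0.2619
rotate P by −φ2: (-0.0622, -0.0551, -0.2966)
  A cos θ + B sin θ = C:  0.1522·cos θ + -0.2966·sin θ = -0.1294
  √(A²+B²)=0.3334;  θ2 = -1.0967+1.9695 ≈ 0.8727
arm 3 (φ=240.0°): x'=-0.0166, y'=0.0814
  A cos θ + B sin θ = C:  0.1066·cos θ + -0.2966·sin θ = -0.1089
  γ=atan2(-0.2966,0.1066)=-1.2257;  ψ=arccos(-0.3456)=1.9236;  θ3=γ+ψ≈0.6979

θ₁ = 0.2619, θ₂ = 0.8727, θ₃ = 0.6979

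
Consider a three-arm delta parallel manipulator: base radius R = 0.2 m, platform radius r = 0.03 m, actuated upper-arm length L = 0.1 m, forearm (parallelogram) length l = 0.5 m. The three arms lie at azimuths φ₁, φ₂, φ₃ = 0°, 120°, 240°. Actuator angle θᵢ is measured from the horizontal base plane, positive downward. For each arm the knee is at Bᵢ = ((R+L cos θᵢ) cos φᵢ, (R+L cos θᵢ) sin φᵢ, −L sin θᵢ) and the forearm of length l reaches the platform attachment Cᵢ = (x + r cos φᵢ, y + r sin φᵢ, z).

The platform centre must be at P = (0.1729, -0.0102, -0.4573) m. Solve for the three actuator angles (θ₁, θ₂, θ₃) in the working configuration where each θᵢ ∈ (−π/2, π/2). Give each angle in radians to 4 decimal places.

θ₁ = -0.3494, θ₂ = 1.1339, θ₃ = 1.0468

φ1=0.0° → target in arm frame (0.1729, -0.0102)
  e−x'=-0.0029;  (l²−L²−(e−x')²−y'²−z²)/2L = 0.1538
  √(A²+B²)=0.4573;  θ1 = -1.5771+1.2277 ≈ -0.3494
arm 2 (φ=120.0°): x'=-0.0953, y'=-0.1446
  e−x'=0.2653;  (l²−L²−(e−x')²−y'²−z²)/2L = -0.3021
  θ2 = atan2(B,A) + arccos(C/0.5287) = 1.1339
arm 3 (φ=240.0°): x'=-0.0776, y'=0.1548
  e−x'=0.2476;  (l²−L²−(e−x')²−y'²−z²)/2L = -0.2721
  √(A²+B²)=0.5200;  θ3 = -1.0745+2.1213 ≈ 1.0468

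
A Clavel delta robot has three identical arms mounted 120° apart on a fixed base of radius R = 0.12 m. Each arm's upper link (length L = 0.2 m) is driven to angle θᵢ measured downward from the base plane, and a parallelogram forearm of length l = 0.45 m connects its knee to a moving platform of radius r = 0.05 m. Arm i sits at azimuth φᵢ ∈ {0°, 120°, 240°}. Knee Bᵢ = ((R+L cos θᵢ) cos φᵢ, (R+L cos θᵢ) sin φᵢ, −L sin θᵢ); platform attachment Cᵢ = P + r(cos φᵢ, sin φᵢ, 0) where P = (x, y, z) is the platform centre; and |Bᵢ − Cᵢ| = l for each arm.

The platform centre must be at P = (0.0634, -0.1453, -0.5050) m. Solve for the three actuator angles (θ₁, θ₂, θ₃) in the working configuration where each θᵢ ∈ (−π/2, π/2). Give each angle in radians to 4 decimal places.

θ₁ = 0.6108, θ₂ = 1.1345, θ₃ = 0.5237

arm 1 (φ=0.0°): x'=0.0634, y'=-0.1453
  A cos θ + B sin θ = C:  0.0066·cos θ + -0.5050·sin θ = -0.2842
  θ1 = atan2(B,A) + arccos(C/0.5050) = 0.6108
arm 2 (φ=120.0°): x'=-0.1575, y'=0.0177
  A cos θ + B sin θ = C:  0.2275·cos θ + -0.5050·sin θ = -0.3615
  θ2 = atan2(B,A) + arccos(C/0.5539) = 1.1345
φ3=240.0° → target in arm frame (0.0941, 0.1276)
  A=-0.0241, B=-0.5050, C=(l²−L²−A²−y'²−z²)/(2L)=-0.2734
  γ=atan2(-0.5050,-0.0241)=-1.6185;  ψ=arccos(-0.5409)=2.1423;  θ3=γ+ψ≈0.5237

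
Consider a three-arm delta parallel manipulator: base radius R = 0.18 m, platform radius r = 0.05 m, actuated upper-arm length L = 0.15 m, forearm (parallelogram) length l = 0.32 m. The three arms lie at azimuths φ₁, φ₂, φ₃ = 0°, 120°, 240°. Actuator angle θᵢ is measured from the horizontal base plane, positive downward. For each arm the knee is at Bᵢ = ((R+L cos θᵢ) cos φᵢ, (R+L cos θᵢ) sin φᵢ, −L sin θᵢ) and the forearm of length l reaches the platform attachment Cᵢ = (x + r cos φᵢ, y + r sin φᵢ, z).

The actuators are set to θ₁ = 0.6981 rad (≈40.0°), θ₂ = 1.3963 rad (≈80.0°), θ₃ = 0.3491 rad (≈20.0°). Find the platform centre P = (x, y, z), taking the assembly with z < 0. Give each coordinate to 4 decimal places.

arm 1 at φ=0.0°: ρ1 = 0.2449;  centre 1 = (0.2449, 0.0000, -0.0964)
centre 2 = (0.1560·cos120.0°, 0.1560·sin120.0°, -0.1477) = (-0.0780, 0.1351, -0.1477)
centre 3 = (0.2710·cos240.0°, 0.2710·sin240.0°, -0.0513) = (-0.1355, -0.2347, -0.0513)
|centre ₂|²−|centre ₁|² = -0.0231;  |centre ₃|²−|centre ₁|² = 0.0068
plane₁₂: -0.6459x+0.2703y+-0.1026z = -0.0231
Cramer: x(z) = 0.0177-0.0467z;  y(z) = -0.0431+0.2680z
into |P−centre ₁|² = l²: 1.0740z² + 0.1909z + -0.0396 = 0;  Δ = 0.2067;  z = -0.3005 or 0.1228 → z<0 root = -0.3005
x = 0.0318, y = -0.1237

(0.0318, -0.1237, -0.3005)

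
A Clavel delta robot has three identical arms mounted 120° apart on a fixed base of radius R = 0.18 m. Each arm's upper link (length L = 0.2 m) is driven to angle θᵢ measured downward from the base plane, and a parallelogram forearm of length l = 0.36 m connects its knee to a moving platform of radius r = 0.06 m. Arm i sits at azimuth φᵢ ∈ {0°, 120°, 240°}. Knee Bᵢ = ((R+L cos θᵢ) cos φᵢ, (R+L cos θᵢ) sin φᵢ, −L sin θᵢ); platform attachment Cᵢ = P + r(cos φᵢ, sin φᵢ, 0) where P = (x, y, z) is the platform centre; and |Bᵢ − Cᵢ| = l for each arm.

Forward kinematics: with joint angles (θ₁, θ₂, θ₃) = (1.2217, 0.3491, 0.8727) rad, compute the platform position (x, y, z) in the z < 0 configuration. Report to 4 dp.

(-0.1141, 0.0727, -0.3690)

φ1=0.0°: virtual centre (0.1884, 0.0000, -0.1879), radius l
φ2=120.0°: virtual centre (-0.1540, 0.2667, -0.0684), radius l
arm 3 at φ=240.0°: ρ3 = 0.2486;  S3 = (-0.1243, -0.2153, -0.1532)
subtract pairs → two planes through P
plane₁₂: -0.6848x+0.5334y+0.2391z = 0.0287
Cramer: x(z) = -0.0319+0.2227z;  y(z) = 0.0128-0.1622z
into |P−S₁|² = l²: 1.0759z² + 0.2736z + -0.0456 = 0;  Δ = 0.2710;  z = -0.3690 or 0.1148 → z<0 root = -0.3690
x = -0.1141, y = 0.0727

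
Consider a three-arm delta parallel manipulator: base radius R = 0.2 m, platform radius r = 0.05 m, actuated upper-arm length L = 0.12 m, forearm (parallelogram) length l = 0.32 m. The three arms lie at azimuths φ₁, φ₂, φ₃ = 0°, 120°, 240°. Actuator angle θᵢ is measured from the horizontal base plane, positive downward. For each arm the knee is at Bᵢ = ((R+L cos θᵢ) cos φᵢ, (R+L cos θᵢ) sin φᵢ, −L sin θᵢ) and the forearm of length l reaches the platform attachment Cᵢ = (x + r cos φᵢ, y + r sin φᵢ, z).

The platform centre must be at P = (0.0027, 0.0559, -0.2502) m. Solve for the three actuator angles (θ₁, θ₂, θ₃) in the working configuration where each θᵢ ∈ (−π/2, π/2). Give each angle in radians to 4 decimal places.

θ₁ = 0.5238, θ₂ = 0.1748, θ₃ = 0.8724

φ1=0.0° → target in arm frame (0.0027, 0.0559)
  e−x'=0.1473;  (l²−L²−(e−x')²−y'²−z²)/2L = 0.0024
  θ1 = atan2(B,A) + arccos(C/0.2903) = 0.5238
arm 2 (φ=120.0°): x'=0.0471, y'=-0.0303
  e−x'=0.1029;  (l²−L²−(e−x')²−y'²−z²)/2L = 0.0579
  γ=atan2(-0.2502,0.1029)=-1.1805;  ψ=arccos(0.2139)=1.3553;  θ2=γ+ψ≈0.1748
rotate P by −φ3: (-0.0498, -0.0256, -0.2502)
  A cos θ + B sin θ = C:  0.1998·cos θ + -0.2502·sin θ = -0.0632
  θ3 = atan2(B,A) + arccos(C/0.3202) = 0.8724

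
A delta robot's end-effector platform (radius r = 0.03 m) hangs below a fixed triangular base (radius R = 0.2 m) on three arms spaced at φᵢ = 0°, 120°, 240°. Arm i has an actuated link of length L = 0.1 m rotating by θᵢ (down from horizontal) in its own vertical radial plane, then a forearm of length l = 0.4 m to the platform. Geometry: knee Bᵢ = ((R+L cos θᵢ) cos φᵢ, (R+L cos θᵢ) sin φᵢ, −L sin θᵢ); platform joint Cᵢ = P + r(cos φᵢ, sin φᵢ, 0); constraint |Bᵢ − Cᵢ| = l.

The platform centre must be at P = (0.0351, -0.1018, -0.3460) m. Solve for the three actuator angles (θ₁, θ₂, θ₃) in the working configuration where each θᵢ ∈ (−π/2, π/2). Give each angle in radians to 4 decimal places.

φ1=0.0° → target in arm frame (0.0351, -0.1018)
  e−x'=0.1349;  (l²−L²−(e−x')²−y'²−z²)/2L = 0.0086
  √(A²+B²)=0.3714;  θ1 = -1.1990+1.5476 ≈ 0.3486
arm 2 (φ=120.0°): x'=-0.1057, y'=0.0205
  e−x'=0.2757;  (l²−L²−(e−x')²−y'²−z²)/2L = -0.2308
  θ2 = atan2(B,A) + arccos(C/0.4424) = 1.2215
rotate P by −φ3: (0.0706, 0.0813, -0.3460)
  e−x'=0.0994;  (l²−L²−(e−x')²−y'²−z²)/2L = 0.0690
  γ=atan2(-0.3460,0.0994)=-1.2911;  ψ=arccos(0.1916)=1.3780;  θ3=γ+ψ≈0.0869

θ₁ = 0.3486, θ₂ = 1.2215, θ₃ = 0.0869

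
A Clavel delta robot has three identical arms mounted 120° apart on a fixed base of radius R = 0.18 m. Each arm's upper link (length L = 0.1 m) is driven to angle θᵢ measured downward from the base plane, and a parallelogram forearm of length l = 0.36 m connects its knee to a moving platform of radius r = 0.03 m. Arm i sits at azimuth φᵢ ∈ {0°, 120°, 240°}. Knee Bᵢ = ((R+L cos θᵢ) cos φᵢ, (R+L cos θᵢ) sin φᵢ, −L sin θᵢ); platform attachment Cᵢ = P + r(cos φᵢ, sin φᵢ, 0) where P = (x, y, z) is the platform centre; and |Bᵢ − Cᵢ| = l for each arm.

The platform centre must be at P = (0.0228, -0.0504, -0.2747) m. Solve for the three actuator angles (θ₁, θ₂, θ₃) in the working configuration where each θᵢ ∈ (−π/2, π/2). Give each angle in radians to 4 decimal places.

θ₁ = 0.0004, θ₂ = 0.6111, θ₃ = -0.0874

rotate P by −φ1: (0.0228, -0.0504, -0.2747)
  A cos θ + B sin θ = C:  0.1272·cos θ + -0.2747·sin θ = 0.1271
  θ1 = atan2(B,A) + arccos(C/0.3027) = 0.0004
rotate P by −φ2: (-0.0550, 0.0055, -0.2747)
  A=0.2050, B=-0.2747, C=(l²−L²−A²−y'²−z²)/(2L)=0.0103
  γ=atan2(-0.2747,0.2050)=-0.9296;  ψ=arccos(0.0301)=1.5407;  θ2=γ+ψ≈0.6111
arm 3 (φ=240.0°): x'=0.0322, y'=0.0449
  e−x'=0.1178;  (l²−L²−(e−x')²−y'²−z²)/2L = 0.1413
  γ=atan2(-0.2747,0.1178)=-1.1658;  ψ=arccos(0.4727)=1.0785;  θ3=γ+ψ≈-0.0874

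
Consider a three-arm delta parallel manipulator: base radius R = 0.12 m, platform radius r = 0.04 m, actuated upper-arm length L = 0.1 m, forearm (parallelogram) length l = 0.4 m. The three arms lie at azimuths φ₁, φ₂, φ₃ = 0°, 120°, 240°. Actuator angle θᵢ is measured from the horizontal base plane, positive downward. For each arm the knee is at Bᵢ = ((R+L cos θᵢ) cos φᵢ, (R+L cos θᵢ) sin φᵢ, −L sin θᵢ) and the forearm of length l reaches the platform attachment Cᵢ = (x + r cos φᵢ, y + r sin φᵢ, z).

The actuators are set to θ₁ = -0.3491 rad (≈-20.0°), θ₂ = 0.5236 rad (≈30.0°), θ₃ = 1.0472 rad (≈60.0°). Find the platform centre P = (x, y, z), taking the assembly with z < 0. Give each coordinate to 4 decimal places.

S1 = (0.1740·cos0.0°, 0.1740·sin0.0°, 0.0342) = (0.1740, 0.0000, 0.0342)
S2 = (0.1666·cos120.0°, 0.1666·sin120.0°, -0.0500) = (-0.0833, 0.1443, -0.0500)
φ3=240.0°: virtual centre (-0.0650, -0.1126, -0.0866), radius l
eliminate P² terms by subtracting sphere 1 from 2 and 3
[-0.5145 0.2886 -0.1684]·P = -0.0012;  [-0.4779 -0.2252 -0.2416]·P = -0.0070
Cramer: x(z) = 0.0090-0.4242z;  y(z) = 0.0120-0.1727z
into |P−S₁|² = l²: 1.2098z² + 0.0673z + -0.1315 = 0;  Δ = 0.6408;  z = -0.3587 or 0.3030 → z<0 root = -0.3587
x = 0.1612, y = 0.0740

(0.1612, 0.0740, -0.3587)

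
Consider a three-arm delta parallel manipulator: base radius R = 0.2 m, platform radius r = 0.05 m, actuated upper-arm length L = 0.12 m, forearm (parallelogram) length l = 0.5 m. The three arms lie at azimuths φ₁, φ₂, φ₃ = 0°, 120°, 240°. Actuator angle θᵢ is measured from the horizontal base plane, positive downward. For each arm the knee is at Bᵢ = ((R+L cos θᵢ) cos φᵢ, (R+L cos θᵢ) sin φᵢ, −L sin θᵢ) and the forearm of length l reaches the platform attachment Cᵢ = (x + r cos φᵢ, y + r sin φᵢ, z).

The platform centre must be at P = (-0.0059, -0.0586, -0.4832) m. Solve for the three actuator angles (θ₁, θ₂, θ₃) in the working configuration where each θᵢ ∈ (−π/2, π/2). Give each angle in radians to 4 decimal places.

θ₁ = 0.5239, θ₂ = 0.6982, θ₃ = 0.2622

rotate P by −φ1: (-0.0059, -0.0586, -0.4832)
  A=0.1559, B=-0.4832, C=(l²−L²−A²−y'²−z²)/(2L)=-0.1068
  γ=atan2(-0.4832,0.1559)=-1.2587;  ψ=arccos(-0.2103)=1.7826;  θ1=γ+ψ≈0.5239
arm 2 (φ=120.0°): x'=-0.0478, y'=0.0344
  A=0.1978, B=-0.4832, C=(l²−L²−A²−y'²−z²)/(2L)=-0.1591
  γ=atan2(-0.4832,0.1978)=-1.1823;  ψ=arccos(-0.3048)=1.8805;  θ2=γ+ψ≈0.6982
rotate P by −φ3: (0.0537, 0.0242, -0.4832)
  e−x'=0.0963;  (l²−L²−(e−x')²−y'²−z²)/2L = -0.0323
  γ=atan2(-0.4832,0.0963)=-1.3741;  ψ=arccos(-0.0655)=1.6363;  θ3=γ+ψ≈0.2622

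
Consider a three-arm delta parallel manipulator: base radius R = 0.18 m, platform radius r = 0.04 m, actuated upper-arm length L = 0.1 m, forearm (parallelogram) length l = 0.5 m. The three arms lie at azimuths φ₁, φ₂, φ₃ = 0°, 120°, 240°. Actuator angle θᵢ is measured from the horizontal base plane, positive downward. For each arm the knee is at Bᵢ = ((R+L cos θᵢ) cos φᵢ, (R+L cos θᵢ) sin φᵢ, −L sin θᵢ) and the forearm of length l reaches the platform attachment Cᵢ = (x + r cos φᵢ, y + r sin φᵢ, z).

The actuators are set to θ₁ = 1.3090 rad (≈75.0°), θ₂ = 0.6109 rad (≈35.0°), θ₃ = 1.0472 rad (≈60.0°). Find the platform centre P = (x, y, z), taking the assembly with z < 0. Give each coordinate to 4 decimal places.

(-0.0672, 0.0534, -0.5357)

arm 1 at φ=0.0°: ρ1 = 0.1659;  S1 = (0.1659, 0.0000, -0.0966)
S2 = (0.2219·cos120.0°, 0.2219·sin120.0°, -0.0574) = (-0.1110, 0.1922, -0.0574)
S3 = (0.1900·cos240.0°, 0.1900·sin240.0°, -0.0866) = (-0.0950, -0.1645, -0.0866)
subtract pairs → two planes through P
linear system: -0.5537x+0.3844y = 0.0157−0.0785z; -0.5218x+-0.3291y = 0.0068−0.0200z
det = 0.3828;  x = -0.0203+0.0875z,  y = 0.0116+-0.0781z
into |P−S₁|² = l²: 1.0138z² + 0.1588z + -0.2059 = 0;  Δ = 0.8601;  z = -0.5357 or 0.3791 → z<0 root = -0.5357
x = -0.0672, y = 0.0534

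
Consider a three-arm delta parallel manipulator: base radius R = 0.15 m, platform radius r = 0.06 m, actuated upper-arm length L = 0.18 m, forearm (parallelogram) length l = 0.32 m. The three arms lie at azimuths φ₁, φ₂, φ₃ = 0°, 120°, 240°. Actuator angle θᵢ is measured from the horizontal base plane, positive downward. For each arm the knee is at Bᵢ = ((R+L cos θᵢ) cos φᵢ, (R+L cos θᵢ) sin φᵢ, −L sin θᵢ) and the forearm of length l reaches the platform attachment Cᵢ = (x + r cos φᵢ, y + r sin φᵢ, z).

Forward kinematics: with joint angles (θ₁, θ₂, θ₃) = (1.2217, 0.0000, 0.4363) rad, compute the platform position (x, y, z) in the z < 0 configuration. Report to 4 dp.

S1 = (0.1516·cos0.0°, 0.1516·sin0.0°, -0.1691) = (0.1516, 0.0000, -0.1691)
S2 = (0.2700·cos120.0°, 0.2700·sin120.0°, 0.0000) = (-0.1350, 0.2338, 0.0000)
S3 = (0.2531·cos240.0°, 0.2531·sin240.0°, -0.0761) = (-0.1266, -0.2192, -0.0761)
eliminate P² terms by subtracting sphere 1 from 2 and 3
[-0.5731 0.4677 0.3383]·P = 0.0213;  [-0.5563 -0.4384 0.1862]·P = 0.0183
Cramer: x(z) = -0.0350+0.4602z;  y(z) = 0.0027-0.1593z
into |P−S₁|² = l²: 1.2372z² + 0.1657z + -0.0390 = 0;  Δ = 0.2204;  z = -0.2567 or 0.1227 → z<0 root = -0.2567
x = -0.1531, y = 0.0436

(-0.1531, 0.0436, -0.2567)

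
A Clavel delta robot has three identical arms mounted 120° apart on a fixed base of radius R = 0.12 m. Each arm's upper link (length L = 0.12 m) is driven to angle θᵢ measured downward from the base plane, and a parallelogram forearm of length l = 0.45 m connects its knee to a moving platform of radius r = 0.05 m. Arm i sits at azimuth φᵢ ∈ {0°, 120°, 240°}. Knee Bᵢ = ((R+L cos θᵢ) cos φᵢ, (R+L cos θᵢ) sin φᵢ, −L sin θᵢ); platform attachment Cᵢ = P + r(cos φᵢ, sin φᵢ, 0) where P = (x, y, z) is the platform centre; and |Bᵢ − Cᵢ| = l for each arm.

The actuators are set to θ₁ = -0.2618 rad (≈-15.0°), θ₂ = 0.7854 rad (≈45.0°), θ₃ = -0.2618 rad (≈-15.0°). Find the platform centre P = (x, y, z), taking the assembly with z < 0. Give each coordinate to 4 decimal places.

centre 1 = (0.1859·cos0.0°, 0.1859·sin0.0°, 0.0311) = (0.1859, 0.0000, 0.0311)
φ2=120.0°: virtual centre (-0.0774, 0.1341, -0.0849), radius l
centre 3 = (0.1859·cos240.0°, 0.1859·sin240.0°, 0.0311) = (-0.0930, -0.1610, 0.0311)
|centre ₂|²−|centre ₁|² = -0.0043;  |centre ₃|²−|centre ₁|² = 0.0000
linear system: -0.5267x+0.2682y = -0.0043−-0.2318z; -0.5577x+-0.3220y = 0.0000−0.0000z
Cramer: x(z) = 0.0044-0.2339z;  y(z) = -0.0076+0.4051z
into |P−centre ₁|² = l²: 1.2188z² + 0.0166z + -0.1685 = 0;  Δ = 0.8219;  z = -0.3787 or 0.3651 → z<0 root = -0.3787
x = 0.0930, y = -0.1610

(0.0930, -0.1610, -0.3787)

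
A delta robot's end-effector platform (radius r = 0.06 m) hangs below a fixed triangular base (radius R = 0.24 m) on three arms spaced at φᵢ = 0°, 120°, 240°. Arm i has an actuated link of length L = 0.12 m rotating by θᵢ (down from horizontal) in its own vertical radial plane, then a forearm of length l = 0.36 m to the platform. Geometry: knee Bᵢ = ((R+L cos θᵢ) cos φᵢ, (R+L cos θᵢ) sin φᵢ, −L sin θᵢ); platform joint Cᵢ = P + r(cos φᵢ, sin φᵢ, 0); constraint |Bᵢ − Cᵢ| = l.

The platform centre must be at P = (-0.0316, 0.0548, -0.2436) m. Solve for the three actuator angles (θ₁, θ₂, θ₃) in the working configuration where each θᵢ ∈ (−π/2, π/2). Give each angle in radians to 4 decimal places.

θ₁ = 0.6107, θ₂ = -0.2625, θ₃ = 0.6111

arm 1 (φ=0.0°): x'=-0.0316, y'=0.0548
  e−x'=0.2116;  (l²−L²−(e−x')²−y'²−z²)/2L = 0.0337
  γ=atan2(-0.2436,0.2116)=-0.8556;  ψ=arccos(0.1044)=1.4662;  θ1=γ+ψ≈0.6107
φ2=120.0° → target in arm frame (0.0633, 0.0000)
  A cos θ + B sin θ = C:  0.1167·cos θ + -0.2436·sin θ = 0.1760
  θ2 = atan2(B,A) + arccos(C/0.2701) = -0.2625
rotate P by −φ3: (-0.0317, -0.0548, -0.2436)
  A=0.2117, B=-0.2436, C=(l²−L²−A²−y'²−z²)/(2L)=0.0336
  √(A²+B²)=0.3227;  θ3 = -0.8554+1.4665 ≈ 0.6111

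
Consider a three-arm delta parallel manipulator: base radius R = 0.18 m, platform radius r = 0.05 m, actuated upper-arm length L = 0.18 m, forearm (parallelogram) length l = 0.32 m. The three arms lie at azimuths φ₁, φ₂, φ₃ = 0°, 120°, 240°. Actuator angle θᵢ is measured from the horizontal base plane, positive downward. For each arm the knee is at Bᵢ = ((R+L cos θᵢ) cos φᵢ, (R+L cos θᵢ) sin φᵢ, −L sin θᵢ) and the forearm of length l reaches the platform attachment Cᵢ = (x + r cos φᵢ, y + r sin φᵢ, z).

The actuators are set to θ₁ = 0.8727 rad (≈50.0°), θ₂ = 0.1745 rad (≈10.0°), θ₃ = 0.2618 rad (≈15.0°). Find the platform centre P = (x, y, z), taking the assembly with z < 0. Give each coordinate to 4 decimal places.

arm 1 at φ=0.0°: e+L cos θ1 = 0.2457;  O1 = (0.2457, 0.0000, -0.1379)
φ2=120.0°: virtual centre (-0.1536, 0.2661, -0.0313), radius l
φ3=240.0°: virtual centre (-0.1519, -0.2632, -0.0466), radius l
eliminate P² terms by subtracting sphere 1 from 2 and 3
linear system: -0.7987x+0.5322y = 0.0160−0.2133z; -0.7953x+-0.5263y = 0.0151−0.1826z
det = 0.8436;  x = -0.0195+0.2483z,  y = 0.0008+-0.0282z
quadratic in z: (1.0624)z²+(0.1440)z+(-0.0130)=0, √Δ=0.2760 → z ∈ {-0.1977, 0.0621}; z = -0.1977 (taking z<0)
x = -0.0686, y = 0.0063

(-0.0686, 0.0063, -0.1977)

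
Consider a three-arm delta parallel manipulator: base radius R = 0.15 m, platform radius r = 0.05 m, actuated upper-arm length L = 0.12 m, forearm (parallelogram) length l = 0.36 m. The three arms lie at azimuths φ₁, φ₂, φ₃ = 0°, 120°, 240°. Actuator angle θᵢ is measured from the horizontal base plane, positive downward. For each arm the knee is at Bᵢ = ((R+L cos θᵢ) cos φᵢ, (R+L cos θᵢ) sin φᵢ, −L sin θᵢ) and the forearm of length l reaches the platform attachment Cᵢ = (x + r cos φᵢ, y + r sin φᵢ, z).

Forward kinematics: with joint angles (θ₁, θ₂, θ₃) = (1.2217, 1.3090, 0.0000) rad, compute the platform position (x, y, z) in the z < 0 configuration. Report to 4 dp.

(-0.0745, -0.1542, -0.3564)

O1 = (0.1410·cos0.0°, 0.1410·sin0.0°, -0.1128) = (0.1410, 0.0000, -0.1128)
φ2=120.0°: virtual centre (-0.0655, 0.1135, -0.1159), radius l
O3 = (0.2200·cos240.0°, 0.2200·sin240.0°, 0.0000) = (-0.1100, -0.1905, 0.0000)
subtract pairs → two planes through P
plane₁₂: -0.4131x+0.2270y+-0.0063z = -0.0020
det = 0.2714;  x = -0.0104+0.1798z,  y = -0.0277+0.3550z
into |P−O₁|² = l²: 1.1583z² + 0.1514z + -0.0932 = 0;  Δ = 0.4546;  z = -0.3564 or 0.2257 → z<0 root = -0.3564
x = -0.0745, y = -0.1542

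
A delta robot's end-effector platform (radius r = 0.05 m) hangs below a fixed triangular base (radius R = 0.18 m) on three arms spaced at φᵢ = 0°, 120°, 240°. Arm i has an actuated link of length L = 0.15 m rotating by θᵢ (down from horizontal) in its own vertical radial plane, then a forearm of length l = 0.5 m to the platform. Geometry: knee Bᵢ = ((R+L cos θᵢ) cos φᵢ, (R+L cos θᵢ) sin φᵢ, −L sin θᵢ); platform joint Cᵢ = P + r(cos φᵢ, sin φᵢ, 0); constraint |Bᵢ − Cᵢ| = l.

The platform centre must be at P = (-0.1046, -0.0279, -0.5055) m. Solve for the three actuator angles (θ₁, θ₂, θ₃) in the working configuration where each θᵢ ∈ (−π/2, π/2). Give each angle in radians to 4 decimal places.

φ1=0.0° → target in arm frame (-0.1046, -0.0279)
  A=0.2346, B=-0.5055, C=(l²−L²−A²−y'²−z²)/(2L)=-0.2795
  γ=atan2(-0.5055,0.2346)=-1.1363;  ψ=arccos(-0.5015)=2.0961;  θ1=γ+ψ≈0.9599
rotate P by −φ2: (0.0281, 0.1045, -0.5055)
  e−x'=0.1019;  (l²−L²−(e−x')²−y'²−z²)/2L = -0.1644
  γ=atan2(-0.5055,0.1019)=-1.3720;  ψ=arccos(-0.3189)=1.8954;  θ2=γ+ψ≈0.5234
rotate P by −φ3: (0.0765, -0.0766, -0.5055)
  A=0.0535, B=-0.5055, C=(l²−L²−A²−y'²−z²)/(2L)=-0.1226
  √(A²+B²)=0.5083;  θ3 = -1.4653+1.8143 ≈ 0.3490

θ₁ = 0.9599, θ₂ = 0.5234, θ₃ = 0.3490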